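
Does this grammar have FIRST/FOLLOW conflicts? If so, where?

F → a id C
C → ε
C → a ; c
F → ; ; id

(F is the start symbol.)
Nullable non-terminals: C.

C: nullable alternative(s) C → ε; FOLLOW(C) = { $ }
  C → ε: FIRST \ {ε} = { } — this is the only nullable alternative, skip
  C → a ; c: FIRST \ {ε} = { 'a' } — disjoint from FOLLOW(C)

F has no nullable alternative, so no FIRST/FOLLOW check is needed there.

No FIRST/FOLLOW conflicts found.

Answer: No FIRST/FOLLOW conflicts.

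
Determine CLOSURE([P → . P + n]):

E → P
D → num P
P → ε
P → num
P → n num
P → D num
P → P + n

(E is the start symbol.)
{ [D → . num P], [P → . D num], [P → . P + n], [P → . n num], [P → . num], [P → .] }

To compute CLOSURE, for each item [A → α.Bβ] where B is a non-terminal, add [B → .γ] for all productions B → γ; repeat for the newly added items until nothing changes.

Start with: [P → . P + n]
  [P → . P + n] has the dot before P: add [P → .], [P → . num], [P → . n num], [P → . D num]
  [P → . D num] has the dot before D: add [D → . num P]
No further items can be added.

CLOSURE = { [D → . num P], [P → . D num], [P → . P + n], [P → . n num], [P → . num], [P → .] }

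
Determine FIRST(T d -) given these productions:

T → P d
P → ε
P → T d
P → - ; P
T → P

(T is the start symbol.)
FIRST sets of the non-terminals involved (from the grammar, by fixed-point iteration):
  FIRST(T) = { '-', 'd', ε }

To compute FIRST(T d -), process the symbols left to right:
Symbol T is a non-terminal. Add FIRST(T) \ {ε} = { '-', 'd' }
T is nullable (ε ∈ FIRST(T)), continue to the next symbol.
Symbol d is a terminal. Add 'd' and stop.
FIRST(T d -) = { '-', 'd' }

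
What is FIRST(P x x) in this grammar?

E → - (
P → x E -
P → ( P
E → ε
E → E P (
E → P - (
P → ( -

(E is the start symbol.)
{ '(', 'x' }

FIRST sets of the non-terminals involved (from the grammar, by fixed-point iteration):
  FIRST(P) = { '(', 'x' }

To compute FIRST(P x x), process the symbols left to right:
Symbol P is a non-terminal. Add FIRST(P) \ {ε} = { '(', 'x' }
P is not nullable (ε ∉ FIRST(P)), so stop here.
FIRST(P x x) = { '(', 'x' }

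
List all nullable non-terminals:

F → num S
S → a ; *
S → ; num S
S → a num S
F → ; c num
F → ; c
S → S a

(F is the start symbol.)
There are no ε-productions, so no non-terminal can derive ε.
No non-terminals are nullable.

Answer: None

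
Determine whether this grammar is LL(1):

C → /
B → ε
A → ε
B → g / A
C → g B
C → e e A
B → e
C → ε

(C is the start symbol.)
Yes, the grammar is LL(1).

Relevant sets:
  FOLLOW(C) = { $ }
  FOLLOW(B) = { $ }

For C:
  PREDICT(C → '/') = { '/' }
  PREDICT(C → g B) = { 'g' }
  PREDICT(C → e e A) = { 'e' }
  PREDICT(C → ε) = { $ }
For B:
  PREDICT(B → ε) = { $ }
  PREDICT(B → g '/' A) = { 'g' }
  PREDICT(B → e) = { 'e' }
A has a single production, so nothing to check there.

All predict sets are disjoint. The grammar IS LL(1).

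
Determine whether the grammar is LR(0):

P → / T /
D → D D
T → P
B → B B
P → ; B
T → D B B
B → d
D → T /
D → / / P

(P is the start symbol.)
No. Shift-reduce conflict between [P → ; B .] and [B → . d]

Augment with P' → P and build the canonical LR(0) collection (I0 = CLOSURE({[P' → . P]}), then GOTO on every symbol after a dot until no new states appear). It has 19 states:
  I0: { [P → . / T /], [P → . ; B], [P' → . P] }  — shift
  I1: { [D → . / / P], [D → . D D], [D → . T /], [P → . / T /], [P → . ; B], [P → / . T /], [T → . D B B], [T → . P] }  — shift
  I2: { [B → . B B], [B → . d], [P → ; . B] }  — shift
  I3: { [P' → P .] }  — accept
  I4: { [B → . B B], [B → . d], [B → B . B], [P → ; B .] }  — shift, reduce
  I5: { [B → d .] }  — reduce
  I6: { [B → . B B], [B → . d], [B → B . B], [B → B B .] }  — shift, reduce
  I7: { [D → . / / P], [D → . D D], [D → . T /], [D → / . / P], [P → . / T /], [P → . ; B], [P → / . T /], [T → . D B B], [T → . P] }  — shift
  I8: { [B → . B B], [B → . d], [D → . / / P], [D → . D D], [D → . T /], [D → D . D], [P → . / T /], [P → . ; B], [T → . D B B], [T → . P], [T → D . B B] }  — shift
  I9: { [T → P .] }  — reduce
  I10: { [D → T . /], [P → / T . /] }  — shift
  I11: { [D → T / .], [P → / T / .] }  — 2 reduces
  I12: { [B → . B B], [B → . d], [B → B . B], [T → D B . B] }  — shift
  I13: { [B → . B B], [B → . d], [D → . / / P], [D → . D D], [D → . T /], [D → D . D], [D → D D .], [P → . / T /], [P → . ; B], [T → . D B B], [T → . P], [T → D . B B] }  — shift, reduce
  I14: { [D → T . /] }  — shift
  I15: { [D → T / .] }  — reduce
  I16: { [B → . B B], [B → . d], [B → B . B], [B → B B .], [T → D B B .] }  — shift, 2 reduces
  I17: { [D → . / / P], [D → . D D], [D → . T /], [D → / . / P], [D → / / . P], [P → . / T /], [P → . ; B], [P → / . T /], [T → . D B B], [T → . P] }  — shift
  I18: { [D → / / P .], [T → P .] }  — 2 reduces

Conflict in state I4:
  Shift-reduce conflict between [P → ; B .] and [B → . d]
So the grammar is NOT LR(0).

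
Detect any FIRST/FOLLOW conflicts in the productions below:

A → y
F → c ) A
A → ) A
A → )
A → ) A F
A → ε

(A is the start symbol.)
No FIRST/FOLLOW conflicts.

Nullable non-terminals: A.

A: nullable alternative(s) A → ε; FOLLOW(A) = { $, 'c' }
  A → y: FIRST \ {ε} = { 'y' } — disjoint from FOLLOW(A)
  A → ) A: FIRST \ {ε} = { ')' } — disjoint from FOLLOW(A)
  A → ): FIRST \ {ε} = { ')' } — disjoint from FOLLOW(A)
  A → ) A F: FIRST \ {ε} = { ')' } — disjoint from FOLLOW(A)
  A → ε: FIRST \ {ε} = { } — this is the only nullable alternative, skip

F has no nullable alternative, so no FIRST/FOLLOW check is needed there.

No FIRST/FOLLOW conflicts found.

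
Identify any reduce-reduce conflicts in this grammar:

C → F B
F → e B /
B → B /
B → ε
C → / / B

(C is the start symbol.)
Yes — I6: [B → B / .] vs [F → e B / .]

A reduce-reduce conflict occurs when an LR(0) state has two complete items [A → α .] and [B → β .] — both call for a reduction, and with no lookahead the parser cannot choose between them.

Augment with C' → C and build the canonical LR(0) collection (I0 = CLOSURE({[C' → . C]}), then GOTO on every symbol after a dot until no new states appear). It has 11 states:
  I0: { [C → . / / B], [C → . F B], [C' → . C], [F → . e B /] }  — shift
  I1: { [C → / . / B] }  — shift
  I2: { [C' → C .] }  — accept
  I3: { [B → . B /], [B → .], [C → F . B] }  — reduce
  I4: { [B → . B /], [B → .], [F → e . B /] }  — reduce
  I5: { [B → B . /], [F → e B . /] }  — shift
  I6: { [B → B / .], [F → e B / .] }  — 2 reduces
  I7: { [B → B . /], [C → F B .] }  — shift, reduce
  I8: { [B → B / .] }  — reduce
  I9: { [B → . B /], [B → .], [C → / / . B] }  — reduce
  I10: { [B → B . /], [C → / / B .] }  — shift, reduce

I6 contains complete items [B → B / .], [F → e B / .] — reduce-reduce conflict.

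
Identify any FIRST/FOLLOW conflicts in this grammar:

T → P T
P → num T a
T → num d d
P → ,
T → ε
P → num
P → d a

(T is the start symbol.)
No FIRST/FOLLOW conflicts.

Nullable non-terminals: T.
FIRST sets used below: FIRST(P) = { ',', 'd', 'num' }

T: nullable alternative(s) T → ε; FOLLOW(T) = { $, 'a' }
  T → P T: FIRST \ {ε} = { ',', 'd', 'num' } — disjoint from FOLLOW(T)
  T → num d d: FIRST \ {ε} = { 'num' } — disjoint from FOLLOW(T)
  T → ε: FIRST \ {ε} = { } — this is the only nullable alternative, skip

P has no nullable alternative, so no FIRST/FOLLOW check is needed there.

No FIRST/FOLLOW conflicts found.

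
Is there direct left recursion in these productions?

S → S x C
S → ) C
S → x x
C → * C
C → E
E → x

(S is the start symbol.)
Yes, S is left-recursive

Direct left recursion occurs when N → N α for some non-terminal N (the right-hand side begins with the left-hand side itself).

S → S x C: LEFT RECURSIVE (starts with S)
S → ) C: starts with ')'
S → x x: starts with x
C → * C: starts with '*'
C → E: starts with E
E → x: starts with x

The grammar has direct left recursion on: S.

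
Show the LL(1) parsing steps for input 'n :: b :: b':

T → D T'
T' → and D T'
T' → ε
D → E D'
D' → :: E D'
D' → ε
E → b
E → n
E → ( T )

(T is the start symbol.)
LL(1) parsing maintains a stack (initially the start symbol over $) and the input. At each step: if the stack top is a terminal, match it against the current input token; if it is a non-terminal N, replace it with the RHS of M[N, lookahead] (the unique production whose predict set contains the lookahead).

Stack is shown with the top on the left.

Stack         Input          Action
-----------------------------------
T $           n :: b :: b $  output T → D T'
D T' $        n :: b :: b $  output D → E D'
E D' T' $     n :: b :: b $  output E → n
n D' T' $     n :: b :: b $  match 'n'
D' T' $       :: b :: b $    output D' → :: E D'
:: E D' T' $  :: b :: b $    match '::'
E D' T' $     b :: b $       output E → b
b D' T' $     b :: b $       match 'b'
D' T' $       :: b $         output D' → :: E D'
:: E D' T' $  :: b $         match '::'
E D' T' $     b $            output E → b
b D' T' $     b $            match 'b'
D' T' $       $              output D' → ε
T' $          $              output T' → ε
$             $              accept

The string is accepted.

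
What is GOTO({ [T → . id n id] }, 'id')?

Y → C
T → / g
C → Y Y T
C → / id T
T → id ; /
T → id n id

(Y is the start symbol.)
GOTO(I, 'id') = CLOSURE({ [A → αX.β] : [A → α.Xβ] ∈ I, X = 'id' })

Items with dot before 'id', with the dot advanced:
  [T → . id n id] → [T → id . n id]
Closure adds nothing (no advanced item has the dot before a non-terminal).

GOTO = { [T → id . n id] }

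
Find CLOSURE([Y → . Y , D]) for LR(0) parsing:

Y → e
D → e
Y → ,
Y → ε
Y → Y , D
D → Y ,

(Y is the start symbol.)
To compute CLOSURE, for each item [A → α.Bβ] where B is a non-terminal, add [B → .γ] for all productions B → γ; repeat for the newly added items until nothing changes.

Start with: [Y → . Y , D]
  [Y → . Y , D] has the dot before Y: add [Y → . e], [Y → . ,], [Y → .]
No further items can be added.

CLOSURE = { [Y → . ,], [Y → . Y , D], [Y → . e], [Y → .] }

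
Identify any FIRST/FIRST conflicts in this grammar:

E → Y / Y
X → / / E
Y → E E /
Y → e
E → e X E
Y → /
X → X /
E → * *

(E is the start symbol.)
Yes. E → Y '/' Y / E → e X E on { 'e' }; E → Y '/' Y / E → '*' '*' on { '*' }; X → '/' '/' E / X → X '/' on { '/' }; Y → E E '/' / Y → e on { 'e' }; Y → E E '/' / Y → '/' on { '/' }

A FIRST/FIRST conflict occurs when two productions N → α and N → β for the same non-terminal have FIRST(α) ∩ FIRST(β) ≠ ∅ (with ε ∈ FIRST of a nullable right-hand side, so two nullable alternatives also conflict).

FIRST sets of the non-terminals at (or reachable through a nullable prefix from) the front of some alternative:
  FIRST(Y) = { '*', '/', 'e' }
  FIRST(X) = { '/' }
  FIRST(E) = { '*', '/', 'e' }

Productions for E:
  E → Y / Y: FIRST = { '*', '/', 'e' }
  E → e X E: FIRST = { 'e' }
  E → * *: FIRST = { '*' }
Productions for X:
  X → / / E: FIRST = { '/' }
  X → X /: FIRST = { '/' }
Productions for Y:
  Y → E E /: FIRST = { '*', '/', 'e' }
  Y → e: FIRST = { 'e' }
  Y → /: FIRST = { '/' }

Conflict for E: E → Y / Y and E → e X E
  Overlap: { 'e' }
Conflict for E: E → Y / Y and E → * *
  Overlap: { '*' }
Conflict for X: X → / / E and X → X /
  Overlap: { '/' }
Conflict for Y: Y → E E / and Y → e
  Overlap: { 'e' }
Conflict for Y: Y → E E / and Y → /
  Overlap: { '/' }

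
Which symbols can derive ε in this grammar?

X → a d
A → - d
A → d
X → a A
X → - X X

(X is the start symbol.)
A non-terminal is nullable if it can derive ε (the empty string): either it has an ε-production, or it has a production whose right-hand side consists entirely of nullable non-terminals.

There are no ε-productions, so no non-terminal can derive ε.
No non-terminals are nullable.

Answer: None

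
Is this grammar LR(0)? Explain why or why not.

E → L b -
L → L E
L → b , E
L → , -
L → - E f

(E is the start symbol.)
Yes, the grammar is LR(0)

Augment with E' → E and build the canonical LR(0) collection (I0 = CLOSURE({[E' → . E]}), then GOTO on every symbol after a dot until no new states appear). It has 14 states:
  I0: { [E → . L b -], [E' → . E], [L → . , -], [L → . - E f], [L → . L E], [L → . b , E] }  — shift
  I1: { [L → , . -] }  — shift
  I2: { [E → . L b -], [L → - . E f], [L → . , -], [L → . - E f], [L → . L E], [L → . b , E] }  — shift
  I3: { [E' → E .] }  — accept
  I4: { [E → . L b -], [E → L . b -], [L → . , -], [L → . - E f], [L → . L E], [L → . b , E], [L → L . E] }  — shift
  I5: { [L → b . , E] }  — shift
  I6: { [E → . L b -], [L → . , -], [L → . - E f], [L → . L E], [L → . b , E], [L → b , . E] }  — shift
  I7: { [L → b , E .] }  — reduce
  I8: { [L → L E .] }  — reduce
  I9: { [E → L b . -], [L → b . , E] }  — shift
  I10: { [E → L b - .] }  — reduce
  I11: { [L → - E . f] }  — shift
  I12: { [L → - E f .] }  — reduce
  I13: { [L → , - .] }  — reduce

Every state is either a pure shift/goto state or contains exactly one complete item and nothing to shift — no conflicts. The grammar is LR(0).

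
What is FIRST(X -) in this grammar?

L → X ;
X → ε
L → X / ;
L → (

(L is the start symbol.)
{ '-' }

FIRST sets of the non-terminals involved (from the grammar, by fixed-point iteration):
  FIRST(X) = { ε }

To compute FIRST(X -), process the symbols left to right:
Symbol X is a non-terminal. Add FIRST(X) \ {ε} = { }
X is nullable (ε ∈ FIRST(X)), continue to the next symbol.
Symbol - is a terminal. Add '-' and stop.
FIRST(X -) = { '-' }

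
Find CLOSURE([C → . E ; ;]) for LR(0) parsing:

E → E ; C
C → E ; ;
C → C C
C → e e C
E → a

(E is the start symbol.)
{ [C → . E ; ;], [E → . E ; C], [E → . a] }

Start with: [C → . E ; ;]
  [C → . E ; ;] has the dot before E: add [E → . E ; C], [E → . a]
No further items can be added.

CLOSURE = { [C → . E ; ;], [E → . E ; C], [E → . a] }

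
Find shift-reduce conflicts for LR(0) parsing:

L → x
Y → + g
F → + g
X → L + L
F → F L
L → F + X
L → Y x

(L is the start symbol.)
No shift-reduce conflicts

Augment with L' → L and build the canonical LR(0) collection (I0 = CLOSURE({[L' → . L]}), then GOTO on every symbol after a dot until no new states appear). It has 14 states:
  I0: { [F → . + g], [F → . F L], [L → . F + X], [L → . Y x], [L → . x], [L' → . L], [Y → . + g] }  — shift
  I1: { [F → + . g], [Y → + . g] }  — shift
  I2: { [F → . + g], [F → . F L], [F → F . L], [L → . F + X], [L → . Y x], [L → . x], [L → F . + X], [Y → . + g] }  — shift
  I3: { [L' → L .] }  — accept
  I4: { [L → Y . x] }  — shift
  I5: { [L → x .] }  — reduce
  I6: { [L → Y x .] }  — reduce
  I7: { [F → + . g], [F → . + g], [F → . F L], [L → . F + X], [L → . Y x], [L → . x], [L → F + . X], [X → . L + L], [Y → + . g], [Y → . + g] }  — shift
  I8: { [F → F L .] }  — reduce
  I9: { [X → L . + L] }  — shift
  I10: { [L → F + X .] }  — reduce
  I11: { [F → + g .], [Y → + g .] }  — 2 reduces
  I12: { [F → . + g], [F → . F L], [L → . F + X], [L → . Y x], [L → . x], [X → L + . L], [Y → . + g] }  — shift
  I13: { [X → L + L .] }  — reduce

No state contains both a complete item and a shift item.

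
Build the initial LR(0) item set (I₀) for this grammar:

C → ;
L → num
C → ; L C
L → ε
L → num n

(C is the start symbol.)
{ [C → . ; L C], [C → . ;], [C' → . C] }

First, augment the grammar with C' → C
I₀ = CLOSURE({ [C' → . C] }):
  [C' → . C] has the dot before C: add [C → . ;], [C → . ; L C]
No further items can be added.

I₀ = { [C → . ; L C], [C → . ;], [C' → . C] }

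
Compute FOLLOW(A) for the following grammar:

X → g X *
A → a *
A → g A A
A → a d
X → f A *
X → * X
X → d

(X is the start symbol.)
To compute FOLLOW(A), find every occurrence of A on a right-hand side N → α A β: add FIRST(β) \ {ε}, and if β is empty or nullable also add FOLLOW(N). Iterate to a fixed point.

In A → g A A: A is followed by A, add FIRST(A) \ {ε} = { 'a', 'g' }
In A → g A A: A is at the end; this adds FOLLOW(A) to itself — nothing new
In X → f A *: A is followed by '*', add FIRST('*') \ {ε} = { '*' }

Taking the union: FOLLOW(A) = { '*', 'a', 'g' }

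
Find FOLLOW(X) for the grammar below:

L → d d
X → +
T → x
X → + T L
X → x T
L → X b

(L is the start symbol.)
{ 'b' }

To compute FOLLOW(X), find every occurrence of X on a right-hand side N → α X β: add FIRST(β) \ {ε}, and if β is empty or nullable also add FOLLOW(N). Iterate to a fixed point.

In L → X b: X is followed by b, add FIRST(b) \ {ε} = { 'b' }

Taking the union: FOLLOW(X) = { 'b' }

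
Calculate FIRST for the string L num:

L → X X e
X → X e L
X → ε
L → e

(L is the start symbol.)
FIRST sets of the non-terminals involved (from the grammar, by fixed-point iteration):
  FIRST(L) = { 'e' }

To compute FIRST(L num), process the symbols left to right:
Symbol L is a non-terminal. Add FIRST(L) \ {ε} = { 'e' }
L is not nullable (ε ∉ FIRST(L)), so stop here.
FIRST(L num) = { 'e' }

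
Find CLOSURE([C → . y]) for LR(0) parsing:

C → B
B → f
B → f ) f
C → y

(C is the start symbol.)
Start with: [C → . y]
The dot precedes the terminal y, so nothing is added.

CLOSURE = { [C → . y] }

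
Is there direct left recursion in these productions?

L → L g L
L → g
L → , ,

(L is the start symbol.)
Yes, L is left-recursive

Direct left recursion occurs when N → N α for some non-terminal N (the right-hand side begins with the left-hand side itself).

L → L g L: LEFT RECURSIVE (starts with L)
L → g: starts with g
L → , ,: starts with ','

The grammar has direct left recursion on: L.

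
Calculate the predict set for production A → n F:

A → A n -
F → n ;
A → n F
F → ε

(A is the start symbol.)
PREDICT(A → n F) = (FIRST(RHS) \ {ε}) ∪ (FOLLOW(A) if ε ∈ FIRST(RHS), i.e. RHS ⇒* ε)
FIRST(n F) = { 'n' }
ε ∉ FIRST(n F), so FOLLOW(A) is not added.
PREDICT(A → n F) = { 'n' }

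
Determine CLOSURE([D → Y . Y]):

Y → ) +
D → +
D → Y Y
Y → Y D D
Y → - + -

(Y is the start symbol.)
Start with: [D → Y . Y]
  [D → Y . Y] has the dot before Y: add [Y → . ) +], [Y → . Y D D], [Y → . - + -]
No further items can be added.

CLOSURE = { [D → Y . Y], [Y → . ) +], [Y → . - + -], [Y → . Y D D] }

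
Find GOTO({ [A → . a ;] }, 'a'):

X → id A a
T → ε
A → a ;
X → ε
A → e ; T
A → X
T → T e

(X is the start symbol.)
{ [A → a . ;] }

GOTO(I, 'a') = CLOSURE({ [A → αX.β] : [A → α.Xβ] ∈ I, X = 'a' })

Items with dot before 'a', with the dot advanced:
  [A → . a ;] → [A → a . ;]
Closure adds nothing (no advanced item has the dot before a non-terminal).

GOTO = { [A → a . ;] }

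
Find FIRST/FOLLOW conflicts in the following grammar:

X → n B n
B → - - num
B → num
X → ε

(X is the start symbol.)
No FIRST/FOLLOW conflicts.

A FIRST/FOLLOW conflict occurs when a non-terminal N has a nullable alternative N → β (β ⇒* ε) and another alternative N → α with FIRST(α) ∩ FOLLOW(N) ≠ ∅: on such a lookahead the parser cannot decide between expanding α and letting N vanish via β.

Nullable non-terminals: X.

X: nullable alternative(s) X → ε; FOLLOW(X) = { $ }
  X → n B n: FIRST \ {ε} = { 'n' } — disjoint from FOLLOW(X)
  X → ε: FIRST \ {ε} = { } — this is the only nullable alternative, skip

B has no nullable alternative, so no FIRST/FOLLOW check is needed there.

No FIRST/FOLLOW conflicts found.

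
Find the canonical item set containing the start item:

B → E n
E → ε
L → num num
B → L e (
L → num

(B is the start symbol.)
First, augment the grammar with B' → B
I₀ = CLOSURE({ [B' → . B] }):
  [B' → . B] has the dot before B: add [B → . E n], [B → . L e (]
  [B → . E n] has the dot before E: add [E → .]
  [B → . L e (] has the dot before L: add [L → . num num], [L → . num]
No further items can be added.

I₀ = { [B → . E n], [B → . L e (], [B' → . B], [E → .], [L → . num num], [L → . num] }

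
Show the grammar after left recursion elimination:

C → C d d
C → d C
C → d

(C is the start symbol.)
C is directly left-recursive. The standard transformation for
  A → A α₁ | ... | A α_m | β₁ | ... | β_n
is
  A  → β₁ A' | ... | β_n A'
  A' → α₁ A' | ... | α_m A' | ε

C → d C becomes C → d C C'
C → d becomes C → d C'
C → C d d becomes C' → d d C'
Add C' → ε

Resulting grammar:
C → d C C'
C → d C'
C' → d d C'
C' → ε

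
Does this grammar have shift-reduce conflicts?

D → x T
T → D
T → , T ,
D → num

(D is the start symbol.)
Augment with D' → D and build the canonical LR(0) collection (I0 = CLOSURE({[D' → . D]}), then GOTO on every symbol after a dot until no new states appear). It has 9 states:
  I0: { [D → . num], [D → . x T], [D' → . D] }  — shift
  I1: { [D' → D .] }  — accept
  I2: { [D → num .] }  — reduce
  I3: { [D → . num], [D → . x T], [D → x . T], [T → . , T ,], [T → . D] }  — shift
  I4: { [D → . num], [D → . x T], [T → , . T ,], [T → . , T ,], [T → . D] }  — shift
  I5: { [T → D .] }  — reduce
  I6: { [D → x T .] }  — reduce
  I7: { [T → , T . ,] }  — shift
  I8: { [T → , T , .] }  — reduce

No state contains both a complete item and a shift item.

Answer: No shift-reduce conflicts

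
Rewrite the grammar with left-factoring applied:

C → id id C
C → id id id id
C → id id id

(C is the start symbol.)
C → id id C'
C' → C
C' → id C''
C'' → id
C'' → ε

Left-factoring transforms A → αβ₁ | αβ₂ into A → αA' and A' → β₁ | β₂
(α is the longest common prefix among the alternatives). Repeat until
no nonterminal has two alternatives with a common prefix.

Round 1: C has alternatives sharing prefix 'id id'. Introduce C': C → id id C'
  Add: C' → C
  Add: C' → id id
  Add: C' → id

Round 2: C' has alternatives sharing prefix 'id'. Introduce C'': C' → id C''
  Add: C'' → id
  Add: C'' → ε

No remaining common prefixes — done.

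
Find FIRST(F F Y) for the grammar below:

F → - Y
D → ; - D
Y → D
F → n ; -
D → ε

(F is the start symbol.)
FIRST sets of the non-terminals involved (from the grammar, by fixed-point iteration):
  FIRST(F) = { '-', 'n' }

To compute FIRST(F F Y), process the symbols left to right:
Symbol F is a non-terminal. Add FIRST(F) \ {ε} = { '-', 'n' }
F is not nullable (ε ∉ FIRST(F)), so stop here.
FIRST(F F Y) = { '-', 'n' }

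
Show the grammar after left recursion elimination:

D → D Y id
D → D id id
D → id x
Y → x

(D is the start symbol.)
D → id x D'
D' → Y id D'
D' → id id D'
D' → ε
Y → x

D is directly left-recursive. The standard transformation for
  A → A α₁ | ... | A α_m | β₁ | ... | β_n
is
  A  → β₁ A' | ... | β_n A'
  A' → α₁ A' | ... | α_m A' | ε

D → id x becomes D → id x D'
D → D Y id becomes D' → Y id D'
D → D id id becomes D' → id id D'
Add D' → ε

Productions for other non-terminals are unchanged:
  Y → x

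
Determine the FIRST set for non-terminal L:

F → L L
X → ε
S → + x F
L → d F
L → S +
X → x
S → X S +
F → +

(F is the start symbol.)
{ '+', 'd', 'x' }

To compute FIRST(L), examine every production with L on the left-hand side, reading each right-hand side left to right until a non-nullable symbol is reached.

FIRST sets of the other non-terminals involved (by the same procedure, iterated to a fixed point):
  FIRST(S) = { '+', 'x' }

From L → d F:
  - d is a terminal: add 'd' and stop
From L → S +:
  - S is a non-terminal: add FIRST(S) \ {ε} = { '+', 'x' }
    S is not nullable, so stop

Collecting: FIRST(L) = { '+', 'd', 'x' }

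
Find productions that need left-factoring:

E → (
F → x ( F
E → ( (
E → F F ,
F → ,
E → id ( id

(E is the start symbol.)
Yes, E has productions with common prefix '('

Left-factoring is needed when two productions for the same non-terminal
share a common prefix on the right-hand side.

Productions for E:
  E → (
  E → ( (
  E → F F ,
  E → id ( id
Productions for F:
  F → x ( F
  F → ,

Found common prefix '(' in productions for E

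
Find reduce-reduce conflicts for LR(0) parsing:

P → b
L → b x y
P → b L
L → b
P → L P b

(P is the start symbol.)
A reduce-reduce conflict occurs when an LR(0) state has two complete items [A → α .] and [B → β .] — both call for a reduction, and with no lookahead the parser cannot choose between them.

Augment with P' → P and build the canonical LR(0) collection (I0 = CLOSURE({[P' → . P]}), then GOTO on every symbol after a dot until no new states appear). It has 10 states:
  I0: { [L → . b x y], [L → . b], [P → . L P b], [P → . b L], [P → . b], [P' → . P] }  — shift
  I1: { [L → . b x y], [L → . b], [P → . L P b], [P → . b L], [P → . b], [P → L . P b] }  — shift
  I2: { [P' → P .] }  — accept
  I3: { [L → . b x y], [L → . b], [L → b . x y], [L → b .], [P → b . L], [P → b .] }  — shift, 2 reduces
  I4: { [P → b L .] }  — reduce
  I5: { [L → b . x y], [L → b .] }  — shift, reduce
  I6: { [L → b x . y] }  — shift
  I7: { [L → b x y .] }  — reduce
  I8: { [P → L P . b] }  — shift
  I9: { [P → L P b .] }  — reduce

I3 contains complete items [L → b .], [P → b .] — reduce-reduce conflict.

Answer: Yes — I3: [L → b .] vs [P → b .]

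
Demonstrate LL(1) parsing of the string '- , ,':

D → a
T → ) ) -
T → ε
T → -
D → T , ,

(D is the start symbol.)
LL(1) parsing maintains a stack (initially the start symbol over $) and the input. At each step: if the stack top is a terminal, match it against the current input token; if it is a non-terminal N, replace it with the RHS of M[N, lookahead] (the unique production whose predict set contains the lookahead).

Stack is shown with the top on the left.

Stack    Input    Action
------------------------
D $      - , , $  output D → T , ,
T , , $  - , , $  output T → -
- , , $  - , , $  match '-'
, , $    , , $    match ','
, $      , $      match ','
$        $        accept

The string is accepted.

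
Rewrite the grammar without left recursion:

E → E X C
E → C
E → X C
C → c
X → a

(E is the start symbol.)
E → C E'
E → X C E'
E' → X C E'
E' → ε
C → c
X → a

E is directly left-recursive. The standard transformation for
  A → A α₁ | ... | A α_m | β₁ | ... | β_n
is
  A  → β₁ A' | ... | β_n A'
  A' → α₁ A' | ... | α_m A' | ε

E → C becomes E → C E'
E → X C becomes E → X C E'
E → E X C becomes E' → X C E'
Add E' → ε

Productions for other non-terminals are unchanged:
  C → c
  X → a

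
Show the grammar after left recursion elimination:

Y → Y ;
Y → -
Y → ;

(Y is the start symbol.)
Y → - Y'
Y → ; Y'
Y' → ; Y'
Y' → ε

Y is directly left-recursive. The standard transformation for
  A → A α₁ | ... | A α_m | β₁ | ... | β_n
is
  A  → β₁ A' | ... | β_n A'
  A' → α₁ A' | ... | α_m A' | ε

Y → - becomes Y → - Y'
Y → ; becomes Y → ; Y'
Y → Y ; becomes Y' → ; Y'
Add Y' → ε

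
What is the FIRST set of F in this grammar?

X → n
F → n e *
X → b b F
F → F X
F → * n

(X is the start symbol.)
{ '*', 'n' }

From F → n e *:
  - n is a terminal: add 'n' and stop
From F → F X:
  - F is the symbol being defined: contributes nothing new
    F is not nullable, so stop
From F → * n:
  - '*' is a terminal: add '*' and stop

Collecting: FIRST(F) = { '*', 'n' }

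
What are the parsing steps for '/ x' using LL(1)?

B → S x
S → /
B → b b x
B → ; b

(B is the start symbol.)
Stack is shown with the top on the left.

Stack  Input  Action
--------------------
B $    / x $  output B → S x
S x $  / x $  output S → /
/ x $  / x $  match '/'
x $    x $    match 'x'
$      $      accept

The string is accepted.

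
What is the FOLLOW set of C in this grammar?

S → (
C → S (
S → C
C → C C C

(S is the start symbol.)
To compute FOLLOW(C), find every occurrence of C on a right-hand side N → α C β: add FIRST(β) \ {ε}, and if β is empty or nullable also add FOLLOW(N). Iterate to a fixed point.

In S → C: C is at the end, add FOLLOW(S)
In C → C C C: C is followed by C C, add FIRST(C C) \ {ε} = { '(' }
In C → C C C: C is followed by C, add FIRST(C) \ {ε} = { '(' }
In C → C C C: C is at the end; this adds FOLLOW(C) to itself — nothing new

The FOLLOW sets referred to above (computed the same way, to a fixed point):
  FOLLOW(S) = { $, '(' }

Taking the union: FOLLOW(C) = { $, '(' }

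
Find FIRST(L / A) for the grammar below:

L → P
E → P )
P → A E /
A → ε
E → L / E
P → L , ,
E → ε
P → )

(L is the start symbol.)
{ ')', '/' }

FIRST sets of the non-terminals involved (from the grammar, by fixed-point iteration):
  FIRST(L) = { ')', '/' }

To compute FIRST(L / A), process the symbols left to right:
Symbol L is a non-terminal. Add FIRST(L) \ {ε} = { ')', '/' }
L is not nullable (ε ∉ FIRST(L)), so stop here.
FIRST(L / A) = { ')', '/' }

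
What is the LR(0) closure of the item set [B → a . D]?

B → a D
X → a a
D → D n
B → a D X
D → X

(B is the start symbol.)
To compute CLOSURE, for each item [A → α.Bβ] where B is a non-terminal, add [B → .γ] for all productions B → γ; repeat for the newly added items until nothing changes.

Start with: [B → a . D]
  [B → a . D] has the dot before D: add [D → . D n], [D → . X]
  [D → . X] has the dot before X: add [X → . a a]
No further items can be added.

CLOSURE = { [B → a . D], [D → . D n], [D → . X], [X → . a a] }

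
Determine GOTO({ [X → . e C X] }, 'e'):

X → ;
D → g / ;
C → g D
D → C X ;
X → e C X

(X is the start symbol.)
GOTO(I, 'e') = CLOSURE({ [A → αX.β] : [A → α.Xβ] ∈ I, X = 'e' })

Items with dot before 'e', with the dot advanced:
  [X → . e C X] → [X → e . C X]
Closure of the advanced items:
  [X → e . C X] has the dot before C: add [C → . g D]

GOTO = { [C → . g D], [X → e . C X] }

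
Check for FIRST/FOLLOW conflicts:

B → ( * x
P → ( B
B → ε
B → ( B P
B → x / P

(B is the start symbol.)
Yes. B → '(' '*' x with FOLLOW(B) on { '(' }; B → '(' B P with FOLLOW(B) on { '(' }

A FIRST/FOLLOW conflict occurs when a non-terminal N has a nullable alternative N → β (β ⇒* ε) and another alternative N → α with FIRST(α) ∩ FOLLOW(N) ≠ ∅: on such a lookahead the parser cannot decide between expanding α and letting N vanish via β.

Nullable non-terminals: B.

B: nullable alternative(s) B → ε; FOLLOW(B) = { $, '(' }
  B → ( * x: FIRST \ {ε} = { '(' } — overlaps FOLLOW(B) on { '(' }: CONFLICT
  B → ε: FIRST \ {ε} = { } — this is the only nullable alternative, skip
  B → ( B P: FIRST \ {ε} = { '(' } — overlaps FOLLOW(B) on { '(' }: CONFLICT
  B → x / P: FIRST \ {ε} = { 'x' } — disjoint from FOLLOW(B)

P has no nullable alternative, so no FIRST/FOLLOW check is needed there.

So the grammar has 2 FIRST/FOLLOW conflicts (marked CONFLICT above).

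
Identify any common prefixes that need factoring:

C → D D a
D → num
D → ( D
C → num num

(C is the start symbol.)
Left-factoring is needed when two productions for the same non-terminal
share a common prefix on the right-hand side.

Productions for C:
  C → D D a
  C → num num
Productions for D:
  D → num
  D → ( D

No common prefixes found.

Answer: No, left-factoring is not needed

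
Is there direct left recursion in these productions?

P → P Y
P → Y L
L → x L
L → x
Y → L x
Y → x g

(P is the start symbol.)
P → P Y: LEFT RECURSIVE (starts with P)
P → Y L: starts with Y
L → x L: starts with x
L → x: starts with x
Y → L x: starts with L
Y → x g: starts with x

The grammar has direct left recursion on: P.

Answer: Yes, P is left-recursive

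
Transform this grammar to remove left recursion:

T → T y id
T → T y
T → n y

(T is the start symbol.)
T → n y T'
T' → y id T'
T' → y T'
T' → ε

T is directly left-recursive. The standard transformation for
  A → A α₁ | ... | A α_m | β₁ | ... | β_n
is
  A  → β₁ A' | ... | β_n A'
  A' → α₁ A' | ... | α_m A' | ε

T → n y becomes T → n y T'
T → T y id becomes T' → y id T'
T → T y becomes T' → y T'
Add T' → ε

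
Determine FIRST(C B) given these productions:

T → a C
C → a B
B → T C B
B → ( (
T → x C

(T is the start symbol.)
{ 'a' }

FIRST sets of the non-terminals involved (from the grammar, by fixed-point iteration):
  FIRST(C) = { 'a' }

To compute FIRST(C B), process the symbols left to right:
Symbol C is a non-terminal. Add FIRST(C) \ {ε} = { 'a' }
C is not nullable (ε ∉ FIRST(C)), so stop here.
FIRST(C B) = { 'a' }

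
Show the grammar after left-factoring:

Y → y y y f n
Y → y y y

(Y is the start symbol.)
Y → y y y Y'
Y' → f n
Y' → ε

Left-factoring transforms A → αβ₁ | αβ₂ into A → αA' and A' → β₁ | β₂
(α is the longest common prefix among the alternatives). Repeat until
no nonterminal has two alternatives with a common prefix.

Round 1: Y has alternatives sharing prefix 'y y y'. Introduce Y': Y → y y y Y'
  Add: Y' → f n
  Add: Y' → ε

No remaining common prefixes — done.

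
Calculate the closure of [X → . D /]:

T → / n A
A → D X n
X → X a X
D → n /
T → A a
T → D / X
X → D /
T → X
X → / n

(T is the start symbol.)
{ [D → . n /], [X → . D /] }

To compute CLOSURE, for each item [A → α.Bβ] where B is a non-terminal, add [B → .γ] for all productions B → γ; repeat for the newly added items until nothing changes.

Start with: [X → . D /]
  [X → . D /] has the dot before D: add [D → . n /]
No further items can be added.

CLOSURE = { [D → . n /], [X → . D /] }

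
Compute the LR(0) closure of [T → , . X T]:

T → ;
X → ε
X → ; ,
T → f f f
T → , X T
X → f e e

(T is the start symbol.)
To compute CLOSURE, for each item [A → α.Bβ] where B is a non-terminal, add [B → .γ] for all productions B → γ; repeat for the newly added items until nothing changes.

Start with: [T → , . X T]
  [T → , . X T] has the dot before X: add [X → .], [X → . ; ,], [X → . f e e]
No further items can be added.

CLOSURE = { [T → , . X T], [X → . ; ,], [X → . f e e], [X → .] }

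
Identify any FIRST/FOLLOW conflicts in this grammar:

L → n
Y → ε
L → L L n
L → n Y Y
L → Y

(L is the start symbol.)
A FIRST/FOLLOW conflict occurs when a non-terminal N has a nullable alternative N → β (β ⇒* ε) and another alternative N → α with FIRST(α) ∩ FOLLOW(N) ≠ ∅: on such a lookahead the parser cannot decide between expanding α and letting N vanish via β.

Nullable non-terminals: L, Y.
FIRST sets used below: FIRST(L) = { 'n', ε }, FIRST(Y) = { ε }

L: nullable alternative(s) L → Y; FOLLOW(L) = { $, 'n' }
  L → n: FIRST \ {ε} = { 'n' } — overlaps FOLLOW(L) on { 'n' }: CONFLICT
  L → L L n: FIRST \ {ε} = { 'n' } — overlaps FOLLOW(L) on { 'n' }: CONFLICT
  L → n Y Y: FIRST \ {ε} = { 'n' } — overlaps FOLLOW(L) on { 'n' }: CONFLICT
  L → Y: FIRST \ {ε} = { } — this is the only nullable alternative, skip
Y has a nullable alternative but only one production, so nothing to check.

So the grammar has 3 FIRST/FOLLOW conflicts (marked CONFLICT above).

Answer: Yes. L → n with FOLLOW(L) on { 'n' }; L → L L n with FOLLOW(L) on { 'n' }; L → n Y Y with FOLLOW(L) on { 'n' }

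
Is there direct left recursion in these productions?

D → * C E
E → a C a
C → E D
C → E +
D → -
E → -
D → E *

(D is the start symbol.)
Direct left recursion occurs when N → N α for some non-terminal N (the right-hand side begins with the left-hand side itself).

D → * C E: starts with '*'
E → a C a: starts with a
C → E D: starts with E
C → E +: starts with E
D → -: starts with '-'
E → -: starts with '-'
D → E *: starts with E

No direct left recursion found.

Answer: No direct left recursion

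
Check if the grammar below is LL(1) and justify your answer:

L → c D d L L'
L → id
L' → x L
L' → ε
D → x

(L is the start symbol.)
A grammar is LL(1) if for each non-terminal N with multiple productions, the predict sets of those productions are pairwise disjoint, where PREDICT(N → α) = (FIRST(α) \ {ε}) ∪ (FOLLOW(N) if α ⇒* ε).

Relevant sets:
  FOLLOW(L') = { $, 'x' }

For L:
  PREDICT(L → c D d L L') = { 'c' }
  PREDICT(L → id) = { 'id' }
For L':
  PREDICT(L' → x L) = { 'x' }
  PREDICT(L' → ε) = { $, 'x' }
D has a single production, so nothing to check there.

Conflict found: Predict set conflict for L': { 'x' }
The grammar is NOT LL(1).

Answer: No. Predict set conflict for L': { 'x' }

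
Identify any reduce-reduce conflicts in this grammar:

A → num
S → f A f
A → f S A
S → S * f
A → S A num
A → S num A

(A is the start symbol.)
No reduce-reduce conflicts

A reduce-reduce conflict occurs when an LR(0) state has two complete items [A → α .] and [B → β .] — both call for a reduction, and with no lookahead the parser cannot choose between them.

Augment with A' → A and build the canonical LR(0) collection (I0 = CLOSURE({[A' → . A]}), then GOTO on every symbol after a dot until no new states appear). It has 15 states:
  I0: { [A → . S A num], [A → . S num A], [A → . f S A], [A → . num], [A' → . A], [S → . S * f], [S → . f A f] }  — shift
  I1: { [A' → A .] }  — accept
  I2: { [A → . S A num], [A → . S num A], [A → . f S A], [A → . num], [A → S . A num], [A → S . num A], [S → . S * f], [S → . f A f], [S → S . * f] }  — shift
  I3: { [A → . S A num], [A → . S num A], [A → . f S A], [A → . num], [A → f . S A], [S → . S * f], [S → . f A f], [S → f . A f] }  — shift
  I4: { [A → num .] }  — reduce
  I5: { [S → f A . f] }  — shift
  I6: { [A → . S A num], [A → . S num A], [A → . f S A], [A → . num], [A → S . A num], [A → S . num A], [A → f S . A], [S → . S * f], [S → . f A f], [S → S . * f] }  — shift
  I7: { [S → S * . f] }  — shift
  I8: { [A → S A . num], [A → f S A .] }  — shift, reduce
  I9: { [A → . S A num], [A → . S num A], [A → . f S A], [A → . num], [A → S num . A], [A → num .], [S → . S * f], [S → . f A f] }  — shift, reduce
  I10: { [A → S num A .] }  — reduce
  I11: { [A → S A num .] }  — reduce
  I12: { [S → S * f .] }  — reduce
  I13: { [S → f A f .] }  — reduce
  I14: { [A → S A . num] }  — shift

No state contains more than one complete item.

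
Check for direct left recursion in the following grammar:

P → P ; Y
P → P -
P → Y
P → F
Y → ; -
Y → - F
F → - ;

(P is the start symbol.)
Yes, P is left-recursive

P → P ; Y: LEFT RECURSIVE (starts with P)
P → P -: LEFT RECURSIVE (starts with P)
P → Y: starts with Y
P → F: starts with F
Y → ; -: starts with ';'
Y → - F: starts with '-'
F → - ;: starts with '-'

The grammar has direct left recursion on: P.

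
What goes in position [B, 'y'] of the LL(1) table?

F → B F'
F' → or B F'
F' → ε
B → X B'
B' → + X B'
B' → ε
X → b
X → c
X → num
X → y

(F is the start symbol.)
B → X B'

To find M[B, 'y'], we find productions for B where 'y' is in the predict set (PREDICT(N → α) = (FIRST(α) \ {ε}) ∪ (FOLLOW(N) if α ⇒* ε)).

Relevant sets:
  FIRST(X) = { 'b', 'c', 'num', 'y' }

B → X B': PREDICT = { 'b', 'c', 'num', 'y' }
  'y' is in predict set, so this production goes in M[B, 'y']

M[B, 'y'] = B → X B'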